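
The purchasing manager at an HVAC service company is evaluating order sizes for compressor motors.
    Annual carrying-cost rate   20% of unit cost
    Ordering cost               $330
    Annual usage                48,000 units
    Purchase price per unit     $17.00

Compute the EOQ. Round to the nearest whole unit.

3,052 units

Carrying cost H = $17 × 20% = $3.4000/unit/yr
EOQ = √(2DS/H) = √(2 × 48,000 × 330 / 3.4)
    = √(9,317,647.06) ≈ 3,052.48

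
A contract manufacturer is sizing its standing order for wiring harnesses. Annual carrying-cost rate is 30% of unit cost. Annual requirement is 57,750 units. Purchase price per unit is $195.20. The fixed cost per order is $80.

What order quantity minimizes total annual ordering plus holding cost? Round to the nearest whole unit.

Carrying cost H = $195.2 × 30% = $58.5600/unit/yr
EOQ = √(2DS/H) = √(2 × 57,750 × 80 / 58.56)
    = √(157,786.89) ≈ 397.22

397 units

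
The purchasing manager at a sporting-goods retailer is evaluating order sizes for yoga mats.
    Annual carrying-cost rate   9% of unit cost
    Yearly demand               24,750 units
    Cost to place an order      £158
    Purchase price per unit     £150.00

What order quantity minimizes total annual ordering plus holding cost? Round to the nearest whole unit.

Holding cost per unit per year: H = 9% × £150 = £13.5000
2DS/H = 2·24,750·158/13.5 = 579,333.33
EOQ = √579,333.33 ≈ 761.14

761 units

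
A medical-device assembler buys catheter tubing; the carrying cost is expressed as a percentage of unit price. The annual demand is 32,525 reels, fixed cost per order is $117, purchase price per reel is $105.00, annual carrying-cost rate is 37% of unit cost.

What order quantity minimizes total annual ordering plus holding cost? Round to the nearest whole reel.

443 reels

Carrying cost H = $105 × 37% = $38.8500/reel/yr
EOQ = √(2DS/H) = √(2 × 32,525 × 117 / 38.85)
    = √(195,903.47) ≈ 442.61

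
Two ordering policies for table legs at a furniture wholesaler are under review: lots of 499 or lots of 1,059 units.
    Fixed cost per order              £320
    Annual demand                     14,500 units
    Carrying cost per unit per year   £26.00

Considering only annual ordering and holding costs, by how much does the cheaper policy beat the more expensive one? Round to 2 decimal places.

Annual cost at Q: ordering D·S/Q plus holding Q·H/2.
TC(499) = (14,500/499)×320 + (499/2)×26 = £15,785.60
TC(1,059) = (14,500/1,059)×320 + (1,059/2)×26 = £18,148.49
Lots of 499 are cheaper by £2,362.89.

£2,362.89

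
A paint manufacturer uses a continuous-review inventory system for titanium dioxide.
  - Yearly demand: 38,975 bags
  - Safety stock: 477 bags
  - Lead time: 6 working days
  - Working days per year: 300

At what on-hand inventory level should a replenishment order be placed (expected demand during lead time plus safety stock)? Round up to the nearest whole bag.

1,257 bags

Daily demand d = 38,975 / 300 = 129.917 bags/day
Demand during lead time = 129.917 × 6 = 779.50
Reorder point = 779.50 + 477 = 1,256.50 → round up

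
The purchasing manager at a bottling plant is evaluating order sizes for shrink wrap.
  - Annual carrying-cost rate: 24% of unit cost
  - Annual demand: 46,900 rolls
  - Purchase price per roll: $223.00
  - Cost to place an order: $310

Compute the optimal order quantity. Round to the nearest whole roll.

Holding cost per roll per year: H = 24% × $223 = $53.5200
Optimal lot size Q* = (2 × 46,900 × $310 / $53.52)^½ ≈ 737.10

737 rolls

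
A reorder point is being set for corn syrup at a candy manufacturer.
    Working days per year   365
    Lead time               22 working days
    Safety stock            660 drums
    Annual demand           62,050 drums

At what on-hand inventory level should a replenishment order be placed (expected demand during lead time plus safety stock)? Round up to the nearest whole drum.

Daily demand d = 62,050 / 365 = 170.000 drums/day
Demand during lead time = 170.000 × 22 = 3,740.00
Reorder point = 3,740.00 + 660 = 4,400.00 → round up

4,400 drums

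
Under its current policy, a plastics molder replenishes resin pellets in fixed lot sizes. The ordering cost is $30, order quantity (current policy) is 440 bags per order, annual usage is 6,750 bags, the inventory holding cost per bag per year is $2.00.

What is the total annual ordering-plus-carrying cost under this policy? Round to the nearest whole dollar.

Ordering: D/Q × S = 6,750/440 × $30 = $460.23
Holding:  Q/2 × H = 440/2 × $2 = $440.00
Total = $460.23 + $440.00 = $900.23

$900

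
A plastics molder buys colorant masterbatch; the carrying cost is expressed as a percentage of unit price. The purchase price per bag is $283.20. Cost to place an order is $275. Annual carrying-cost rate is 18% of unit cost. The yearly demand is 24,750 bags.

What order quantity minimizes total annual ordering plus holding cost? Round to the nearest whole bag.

517 bags

Carrying cost H = $283.2 × 18% = $50.9760/bag/yr
Q* = √(2·D·S / H) = √(2·24,750·275 / 50.976) = √267,037.4 ≈ 516.76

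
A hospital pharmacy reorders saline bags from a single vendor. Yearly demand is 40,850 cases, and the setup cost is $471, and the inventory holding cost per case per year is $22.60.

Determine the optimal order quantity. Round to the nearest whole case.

EOQ = √(2DS/H) = √(2 × 40,850 × 471 / 22.6)
    = √(1,702,685.84) ≈ 1,304.87

1,305 cases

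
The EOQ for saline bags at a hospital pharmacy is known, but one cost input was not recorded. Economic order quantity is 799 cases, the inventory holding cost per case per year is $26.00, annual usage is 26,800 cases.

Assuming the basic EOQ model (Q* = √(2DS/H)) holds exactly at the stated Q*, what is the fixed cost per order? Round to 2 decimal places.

$309.67

Since Q* = (2DS/H)^½, squaring gives Q*²·H = 2DS.
S = Q²H / (2D) = 799² × 26 / (2 × 26,800) = 309.6721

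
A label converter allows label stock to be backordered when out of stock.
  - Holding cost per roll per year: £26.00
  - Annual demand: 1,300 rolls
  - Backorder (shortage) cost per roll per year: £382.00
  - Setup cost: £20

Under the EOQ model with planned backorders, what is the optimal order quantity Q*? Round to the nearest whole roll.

46 rolls

Q* = √(2DS/H) · √((H + b)/b)
   = √(2 × 1,300 × 20 / 26) · √((26 + 382) / 382)
   = 44.721 × 1.0335 ≈ 46.22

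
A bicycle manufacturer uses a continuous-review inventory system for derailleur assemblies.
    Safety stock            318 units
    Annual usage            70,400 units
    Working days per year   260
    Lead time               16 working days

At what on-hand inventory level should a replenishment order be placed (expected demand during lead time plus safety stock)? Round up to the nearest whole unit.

4,651 units

Daily demand d = 70,400 / 260 = 270.769 units/day
Demand during lead time = 270.769 × 16 = 4,332.31
Reorder point = 4,332.31 + 318 = 4,650.31 → round up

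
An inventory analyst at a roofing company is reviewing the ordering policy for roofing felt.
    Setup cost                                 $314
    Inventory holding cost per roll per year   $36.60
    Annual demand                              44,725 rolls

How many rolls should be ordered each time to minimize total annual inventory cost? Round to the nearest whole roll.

Optimal lot size Q* = (2 × 44,725 × $314 / $36.6)^½ ≈ 876.02

876 rolls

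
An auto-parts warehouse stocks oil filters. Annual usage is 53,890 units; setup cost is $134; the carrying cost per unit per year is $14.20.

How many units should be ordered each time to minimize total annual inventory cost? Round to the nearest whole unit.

1,009 units

Q* = √(2·D·S / H) = √(2·53,890·134 / 14.2) = √1,017,078.9 ≈ 1,008.50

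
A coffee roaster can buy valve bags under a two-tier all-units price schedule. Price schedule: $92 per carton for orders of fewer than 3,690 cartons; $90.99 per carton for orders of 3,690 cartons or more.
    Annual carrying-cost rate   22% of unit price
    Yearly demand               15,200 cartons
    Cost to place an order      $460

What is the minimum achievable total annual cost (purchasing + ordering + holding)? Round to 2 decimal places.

$1,415,223.68

H₁ = 22%×$92 = $20.2400;  H₂ = 22%×$90.99 = $20.0178
EOQ₁ = √(2×15,200×460/20.2400) = 831.21  (< 3,690, feasible at tier 1)
EOQ₂ = √(2×15,200×460/20.0178) = 835.81  (< 3,690 → use Q = 3,690 at tier-2 price)
TC(tier 1 (EOQ₁), Q≈831.2) = $1,415,223.68
TC(tier 2, Q≈3,690.0) = $1,421,875.69
Minimum at tier 1 (EOQ₁): $1,415,223.68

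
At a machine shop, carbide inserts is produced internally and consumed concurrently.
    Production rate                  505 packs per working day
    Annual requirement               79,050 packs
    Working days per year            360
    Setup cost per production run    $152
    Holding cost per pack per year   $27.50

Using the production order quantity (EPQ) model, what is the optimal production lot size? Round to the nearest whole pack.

Daily demand d = 79,050/360 = 219.583; p = 505; 1 − d/p = 0.56518
EPQ = √(2DS / (H(1 − d/p)))
    = √(2 × 79,050 × 152 / (27.5 × 0.56518)) ≈ 1,243.45

1,243 packs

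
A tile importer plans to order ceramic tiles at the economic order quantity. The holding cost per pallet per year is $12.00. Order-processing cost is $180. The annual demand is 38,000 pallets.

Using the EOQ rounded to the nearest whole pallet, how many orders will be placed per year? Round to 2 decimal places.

35.58 orders per year

2DS/H = 2·38,000·180/12 = 1,140,000.00
EOQ = √1,140,000.00 ≈ 1,067.71 → Q = 1,068
Orders per year = D/Q = 38,000 / 1,068 = 35.581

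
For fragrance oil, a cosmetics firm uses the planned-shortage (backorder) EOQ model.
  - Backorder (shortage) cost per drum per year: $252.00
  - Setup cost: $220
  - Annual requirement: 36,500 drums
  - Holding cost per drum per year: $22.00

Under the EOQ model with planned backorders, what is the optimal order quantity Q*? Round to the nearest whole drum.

Basic EOQ = √(2·36,500·220/22) = 854.400
Backorder adjustment √((H+b)/b) = √((22+252)/252) = 1.0427
Q* = 854.400 × 1.0427 ≈ 890.92

891 drums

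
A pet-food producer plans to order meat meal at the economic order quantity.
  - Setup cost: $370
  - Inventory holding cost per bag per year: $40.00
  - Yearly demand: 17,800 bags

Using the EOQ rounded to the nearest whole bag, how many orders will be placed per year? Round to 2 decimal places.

31.01 orders per year

2DS/H = 2·17,800·370/40 = 329,300.00
EOQ = √329,300.00 ≈ 573.85 → Q = 574
N = D/Q = 17,800/574 ≈ 31.010 orders/yr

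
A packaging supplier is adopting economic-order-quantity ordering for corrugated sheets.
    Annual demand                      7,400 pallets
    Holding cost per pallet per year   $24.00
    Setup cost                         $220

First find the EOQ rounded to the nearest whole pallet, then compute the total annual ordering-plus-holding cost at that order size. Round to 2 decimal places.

2DS/H = 2·7,400·220/24 = 135,666.67
EOQ = √135,666.67 ≈ 368.33 → Q = 368 pallets
Orders/yr = 7,400/368 = 20.109; ordering cost = 20.109 × $220 = $4,423.91
Average inventory = 368/2 = 184; holding cost = 184 × $24 = $4,416.00
Total = $4,423.91 + $4,416.00 = $8,839.91

$8,839.91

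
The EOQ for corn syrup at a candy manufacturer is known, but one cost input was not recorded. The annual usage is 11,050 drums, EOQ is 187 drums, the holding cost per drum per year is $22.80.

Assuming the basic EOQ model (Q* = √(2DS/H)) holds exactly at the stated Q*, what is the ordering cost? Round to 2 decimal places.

Since Q* = (2DS/H)^½, squaring gives Q*²·H = 2DS.
S = Q²H / (2D) = 187² × 22.8 / (2 × 11,050) = 36.0766

$36.08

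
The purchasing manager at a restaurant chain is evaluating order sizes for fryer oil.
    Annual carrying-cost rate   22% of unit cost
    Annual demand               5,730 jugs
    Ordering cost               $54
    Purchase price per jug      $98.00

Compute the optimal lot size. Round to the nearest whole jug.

Holding cost per jug per year: H = 22% × $98 = $21.5600
Q* = √(2·D·S / H) = √(2·5,730·54 / 21.56) = √28,703.2 ≈ 169.42

169 jugs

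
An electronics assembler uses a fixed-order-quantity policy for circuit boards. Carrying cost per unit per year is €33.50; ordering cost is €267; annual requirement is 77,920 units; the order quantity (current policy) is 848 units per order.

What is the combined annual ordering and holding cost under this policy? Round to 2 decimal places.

Annual ordering cost = (D/Q)·S = (77,920/848) × 267 = €24,533.77
Annual holding cost  = (Q/2)·H = (848/2) × 33.5 = €14,204.00
Total = €24,533.77 + €14,204.00 = €38,737.77

€38,737.77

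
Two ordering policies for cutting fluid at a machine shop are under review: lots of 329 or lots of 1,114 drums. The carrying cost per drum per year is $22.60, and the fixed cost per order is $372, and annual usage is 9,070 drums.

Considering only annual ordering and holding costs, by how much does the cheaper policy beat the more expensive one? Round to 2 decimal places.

Annual cost at Q: ordering D·S/Q plus holding Q·H/2.
TC(329) = (9,070/329)×372 + (329/2)×22.6 = $13,973.14
TC(1,114) = (9,070/1,114)×372 + (1,114/2)×22.6 = $15,616.96
Lots of 329 are cheaper by $1,643.82.

$1,643.82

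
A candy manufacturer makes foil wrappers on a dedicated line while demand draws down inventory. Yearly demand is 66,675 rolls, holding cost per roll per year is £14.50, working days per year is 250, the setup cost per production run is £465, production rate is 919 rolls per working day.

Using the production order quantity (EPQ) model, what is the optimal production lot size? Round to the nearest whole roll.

d = 66,675/250 = 266.7000 rolls/day;  effective holding cost H(1 − d/p) = 14.5·(1 − 266.7000/919) = 10.29200
Q* = √(2DS / H_eff) = √(2·66,675·465 / 10.29200) ≈ 2,454.56

2,455 rolls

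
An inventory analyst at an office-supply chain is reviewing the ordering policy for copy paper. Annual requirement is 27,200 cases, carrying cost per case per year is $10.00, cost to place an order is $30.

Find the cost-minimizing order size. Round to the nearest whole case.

Optimal lot size Q* = (2 × 27,200 × $30 / $10)^½ ≈ 403.98

404 cases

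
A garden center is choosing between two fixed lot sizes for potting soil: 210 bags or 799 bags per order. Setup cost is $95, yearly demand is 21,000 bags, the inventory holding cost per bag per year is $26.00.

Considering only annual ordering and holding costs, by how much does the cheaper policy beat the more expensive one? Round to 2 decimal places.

TC(Q) = (D/Q)S + (Q/2)H
TC(210) = (21,000/210)×95 + (210/2)×26 = $12,230.00
TC(799) = (21,000/799)×95 + (799/2)×26 = $12,883.87
Lots of 210 are cheaper by $653.87.

$653.87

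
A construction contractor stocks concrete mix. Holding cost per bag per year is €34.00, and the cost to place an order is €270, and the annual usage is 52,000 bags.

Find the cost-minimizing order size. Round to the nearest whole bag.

Q* = √(2·D·S / H) = √(2·52,000·270 / 34) = √825,882.4 ≈ 908.78

909 bags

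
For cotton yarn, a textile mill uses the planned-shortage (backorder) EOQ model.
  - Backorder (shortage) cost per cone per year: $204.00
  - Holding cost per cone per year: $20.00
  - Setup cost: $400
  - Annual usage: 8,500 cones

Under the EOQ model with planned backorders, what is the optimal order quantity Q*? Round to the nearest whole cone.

Q* = √(2DS/H) · √((H + b)/b)
   = √(2 × 8,500 × 400 / 20) · √((20 + 204) / 204)
   = 583.095 × 1.0479 ≈ 611.01

611 cones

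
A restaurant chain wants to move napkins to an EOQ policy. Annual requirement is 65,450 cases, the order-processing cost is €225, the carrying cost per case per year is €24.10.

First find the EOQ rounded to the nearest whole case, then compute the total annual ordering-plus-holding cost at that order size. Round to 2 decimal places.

€26,642.17

Optimal lot size Q* = (2 × 65,450 × €225 / €24.1)^½ ≈ 1,105.48 → Q = 1,105 cases
Orders/yr = 65,450/1,105 = 59.231; ordering cost = 59.231 × €225 = €13,326.92
Average inventory = 1,105/2 = 552.5; holding cost = 552.5 × €24.1 = €13,315.25
Total = €13,326.92 + €13,315.25 = €26,642.17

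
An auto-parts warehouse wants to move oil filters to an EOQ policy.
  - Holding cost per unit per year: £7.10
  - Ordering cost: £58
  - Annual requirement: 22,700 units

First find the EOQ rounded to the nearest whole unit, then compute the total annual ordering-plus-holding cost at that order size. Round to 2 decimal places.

£4,323.85

Optimal lot size Q* = (2 × 22,700 × £58 / £7.1)^½ ≈ 608.99 → Q = 609 units
Orders/yr = 22,700/609 = 37.274; ordering cost = 37.274 × £58 = £2,161.90
Average inventory = 609/2 = 304.5; holding cost = 304.5 × £7.1 = £2,161.95
Total = £2,161.90 + £2,161.95 = £4,323.85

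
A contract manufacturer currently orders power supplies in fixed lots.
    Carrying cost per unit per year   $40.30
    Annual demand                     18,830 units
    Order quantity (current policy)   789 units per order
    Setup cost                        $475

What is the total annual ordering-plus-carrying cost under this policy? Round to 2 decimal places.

Annual ordering cost = (D/Q)·S = (18,830/789) × 475 = $11,336.19
Annual holding cost  = (Q/2)·H = (789/2) × 40.3 = $15,898.35
Total = $11,336.19 + $15,898.35 = $27,234.54

$27,234.54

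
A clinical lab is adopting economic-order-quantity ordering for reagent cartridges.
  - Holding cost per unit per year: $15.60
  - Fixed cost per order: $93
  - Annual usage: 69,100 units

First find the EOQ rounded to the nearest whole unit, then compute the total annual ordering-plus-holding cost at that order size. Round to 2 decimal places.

EOQ = √(2DS/H) = √(2 × 69,100 × 93 / 15.6)
    = √(823,884.62) ≈ 907.68 → Q = 908 units
Orders/yr = 69,100/908 = 76.101; ordering cost = 76.101 × $93 = $7,077.42
Average inventory = 908/2 = 454; holding cost = 454 × $15.6 = $7,082.40
Total = $7,077.42 + $7,082.40 = $14,159.82

$14,159.82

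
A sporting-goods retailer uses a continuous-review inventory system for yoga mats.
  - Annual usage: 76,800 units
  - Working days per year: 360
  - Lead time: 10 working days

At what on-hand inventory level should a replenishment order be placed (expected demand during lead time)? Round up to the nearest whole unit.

2,134 units

Daily demand d = 76,800 / 360 = 213.333 units/day
Demand during lead time = 213.333 × 10 = 2,133.33
Reorder point = 2,133.33 → round up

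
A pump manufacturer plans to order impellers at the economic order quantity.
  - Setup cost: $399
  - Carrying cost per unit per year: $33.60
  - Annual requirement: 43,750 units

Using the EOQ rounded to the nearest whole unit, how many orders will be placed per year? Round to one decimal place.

42.9 orders per year

Q* = √(2·D·S / H) = √(2·43,750·399 / 33.6) = √1,039,062.5 ≈ 1,019.34 → Q = 1,019
N = D/Q = 43,750/1,019 ≈ 42.934 orders/yr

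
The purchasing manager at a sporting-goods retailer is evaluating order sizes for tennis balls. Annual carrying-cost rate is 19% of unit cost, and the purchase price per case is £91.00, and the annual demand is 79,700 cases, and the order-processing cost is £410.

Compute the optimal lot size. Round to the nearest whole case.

Carrying cost H = £91 × 19% = £17.2900/case/yr
EOQ = √(2DS/H) = √(2 × 79,700 × 410 / 17.29)
    = √(3,779,872.76) ≈ 1,944.19

1,944 cases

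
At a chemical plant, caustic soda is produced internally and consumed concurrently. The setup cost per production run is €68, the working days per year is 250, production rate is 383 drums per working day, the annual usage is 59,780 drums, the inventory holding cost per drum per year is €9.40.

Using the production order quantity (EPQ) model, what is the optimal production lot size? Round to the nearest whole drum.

1,517 drums

Daily demand d = 59,780/250 = 239.120; p = 383; 1 − d/p = 0.37567
EPQ = √(2DS / (H(1 − d/p)))
    = √(2 × 59,780 × 68 / (9.4 × 0.37567)) ≈ 1,517.34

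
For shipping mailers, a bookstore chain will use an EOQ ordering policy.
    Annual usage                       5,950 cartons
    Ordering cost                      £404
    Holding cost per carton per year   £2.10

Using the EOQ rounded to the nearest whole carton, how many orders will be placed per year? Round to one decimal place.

Optimal lot size Q* = (2 × 5,950 × £404 / £2.1)^½ ≈ 1,513.05 → Q = 1,513
N = D/Q = 5,950/1,513 ≈ 3.933 orders/yr

3.9 orders per year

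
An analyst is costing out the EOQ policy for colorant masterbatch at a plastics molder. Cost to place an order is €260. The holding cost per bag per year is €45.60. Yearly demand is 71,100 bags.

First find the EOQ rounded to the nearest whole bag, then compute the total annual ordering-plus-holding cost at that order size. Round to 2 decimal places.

EOQ = √(2DS/H) = √(2 × 71,100 × 260 / 45.6)
    = √(810,789.47) ≈ 900.44 → Q = 900 bags
Ordering: D/Q × S = 71,100/900 × €260 = €20,540.00
Holding:  Q/2 × H = 900/2 × €45.6 = €20,520.00
Total = €20,540.00 + €20,520.00 = €41,060.00

€41,060.00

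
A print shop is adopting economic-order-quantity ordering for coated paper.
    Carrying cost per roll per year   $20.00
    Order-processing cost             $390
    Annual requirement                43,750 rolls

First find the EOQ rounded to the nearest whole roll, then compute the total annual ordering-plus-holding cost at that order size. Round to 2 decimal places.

EOQ = √(2DS/H) = √(2 × 43,750 × 390 / 20)
    = √(1,706,250.00) ≈ 1,306.24 → Q = 1,306 rolls
Orders/yr = 43,750/1,306 = 33.499; ordering cost = 33.499 × $390 = $13,064.70
Average inventory = 1,306/2 = 653; holding cost = 653 × $20 = $13,060.00
Total = $13,064.70 + $13,060.00 = $26,124.70

$26,124.70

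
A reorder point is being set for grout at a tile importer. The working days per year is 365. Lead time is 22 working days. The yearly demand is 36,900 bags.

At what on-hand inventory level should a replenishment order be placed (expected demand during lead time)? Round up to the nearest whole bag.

Daily demand d = 36,900 / 365 = 101.096 bags/day
Demand during lead time = 101.096 × 22 = 2,224.11
Reorder point = 2,224.11 → round up

2,225 bags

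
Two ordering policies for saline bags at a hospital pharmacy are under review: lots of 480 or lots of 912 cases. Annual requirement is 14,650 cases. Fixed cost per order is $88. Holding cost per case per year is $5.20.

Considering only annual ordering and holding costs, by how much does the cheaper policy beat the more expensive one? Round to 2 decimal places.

$149.04

For each Q, cost = (D/Q)·S + (Q/2)·H.
TC(480) = (14,650/480)×88 + (480/2)×5.2 = $3,933.83
TC(912) = (14,650/912)×88 + (912/2)×5.2 = $3,784.80
Cheaper: Q = 912.  Difference = $149.04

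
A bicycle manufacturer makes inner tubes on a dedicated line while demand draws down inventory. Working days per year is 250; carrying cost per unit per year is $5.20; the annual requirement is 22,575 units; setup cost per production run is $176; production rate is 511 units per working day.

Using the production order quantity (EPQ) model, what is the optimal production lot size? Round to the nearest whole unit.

1,362 units

d = 22,575/250 = 90.3000 units/day;  effective holding cost H(1 − d/p) = 5.2·(1 − 90.3000/511) = 4.28110
Q* = √(2DS / H_eff) = √(2·22,575·176 / 4.28110) ≈ 1,362.41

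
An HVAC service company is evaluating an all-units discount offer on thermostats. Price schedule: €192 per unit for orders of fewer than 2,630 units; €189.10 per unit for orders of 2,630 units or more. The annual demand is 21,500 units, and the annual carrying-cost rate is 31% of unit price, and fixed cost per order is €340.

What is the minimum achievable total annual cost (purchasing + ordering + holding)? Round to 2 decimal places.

€4,145,516.08

H₁ = 31%×€192 = €59.5200;  H₂ = 31%×€189.10 = €58.6210
EOQ₁ = √(2×21,500×340/59.5200) = 495.61  (< 2,630, feasible at tier 1)
EOQ₂ = √(2×21,500×340/58.6210) = 499.40  (< 2,630 → use Q = 2,630 at tier-2 price)
TC(tier 1 (EOQ₁), Q≈495.6) = €4,157,498.85
TC(tier 2, Q≈2,630.0) = €4,145,516.08
Minimum at tier 2: €4,145,516.08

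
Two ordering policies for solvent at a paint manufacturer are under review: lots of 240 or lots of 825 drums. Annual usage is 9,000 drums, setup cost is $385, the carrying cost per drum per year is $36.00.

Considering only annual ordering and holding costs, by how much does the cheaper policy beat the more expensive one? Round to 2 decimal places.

$292.50

For each Q, cost = (D/Q)·S + (Q/2)·H.
TC(240) = (9,000/240)×385 + (240/2)×36 = $18,757.50
TC(825) = (9,000/825)×385 + (825/2)×36 = $19,050.00
Lots of 240 are cheaper by $292.50.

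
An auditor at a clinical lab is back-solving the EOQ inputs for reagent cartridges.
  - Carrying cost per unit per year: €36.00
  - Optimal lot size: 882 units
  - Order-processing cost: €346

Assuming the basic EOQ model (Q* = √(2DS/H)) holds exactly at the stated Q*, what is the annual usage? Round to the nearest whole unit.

40,470 units per year

EOQ relation: Q² = 2DS/H, so rearrange for the unknown.
D = Q²H / (2S) = 882² × 36 / (2 × 346) = 40,470.03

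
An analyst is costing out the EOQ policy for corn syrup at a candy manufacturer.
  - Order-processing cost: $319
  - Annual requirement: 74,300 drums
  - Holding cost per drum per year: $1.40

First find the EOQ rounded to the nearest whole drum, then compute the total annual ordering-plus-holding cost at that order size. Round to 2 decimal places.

Optimal lot size Q* = (2 × 74,300 × $319 / $1.4)^½ ≈ 5,818.90 → Q = 5,819 drums
Orders/yr = 74,300/5,819 = 12.769; ordering cost = 12.769 × $319 = $4,073.16
Average inventory = 5,819/2 = 2909.5; holding cost = 2909.5 × $1.4 = $4,073.30
Total = $4,073.16 + $4,073.30 = $8,146.46

$8,146.46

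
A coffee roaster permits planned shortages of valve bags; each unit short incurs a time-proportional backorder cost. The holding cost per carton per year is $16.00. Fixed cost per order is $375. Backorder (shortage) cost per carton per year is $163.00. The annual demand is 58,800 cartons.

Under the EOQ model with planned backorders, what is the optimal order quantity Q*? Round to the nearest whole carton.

1,740 cartons

Basic EOQ = √(2·58,800·375/16) = 1,660.196
Backorder adjustment √((H+b)/b) = √((16+163)/163) = 1.0479
Q* = 1,660.196 × 1.0479 ≈ 1,739.77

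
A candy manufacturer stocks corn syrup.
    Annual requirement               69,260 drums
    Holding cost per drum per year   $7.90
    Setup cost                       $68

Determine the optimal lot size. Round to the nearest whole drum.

1,092 drums

EOQ = √(2DS/H) = √(2 × 69,260 × 68 / 7.9)
    = √(1,192,324.05) ≈ 1,091.94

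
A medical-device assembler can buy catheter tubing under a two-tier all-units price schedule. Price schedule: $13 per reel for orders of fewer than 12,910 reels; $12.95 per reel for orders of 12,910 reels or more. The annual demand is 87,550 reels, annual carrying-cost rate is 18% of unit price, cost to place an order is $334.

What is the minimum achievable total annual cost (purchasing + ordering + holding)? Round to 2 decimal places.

H₁ = 18%×$13 = $2.3400;  H₂ = 18%×$12.95 = $2.3310
EOQ₁ = √(2×87,550×334/2.3400) = 4,999.29  (< 12,910, feasible at tier 1)
EOQ₂ = √(2×87,550×334/2.3310) = 5,008.93  (< 12,910 → use Q = 12,910 at tier-2 price)
TC(tier 1 (EOQ₁), Q≈4,999.3) = $1,149,848.34
TC(tier 2, Q≈12,910.0) = $1,151,084.15
Minimum at tier 1 (EOQ₁): $1,149,848.34

$1,149,848.34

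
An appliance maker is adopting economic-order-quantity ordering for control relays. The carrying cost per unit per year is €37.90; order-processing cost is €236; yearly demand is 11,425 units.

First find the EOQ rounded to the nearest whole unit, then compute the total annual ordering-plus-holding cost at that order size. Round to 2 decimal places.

€14,296.14

2DS/H = 2·11,425·236/37.9 = 142,284.96
EOQ = √142,284.96 ≈ 377.21 → Q = 377 units
Orders/yr = 11,425/377 = 30.305; ordering cost = 30.305 × €236 = €7,151.99
Average inventory = 377/2 = 188.5; holding cost = 188.5 × €37.9 = €7,144.15
Total = €7,151.99 + €7,144.15 = €14,296.14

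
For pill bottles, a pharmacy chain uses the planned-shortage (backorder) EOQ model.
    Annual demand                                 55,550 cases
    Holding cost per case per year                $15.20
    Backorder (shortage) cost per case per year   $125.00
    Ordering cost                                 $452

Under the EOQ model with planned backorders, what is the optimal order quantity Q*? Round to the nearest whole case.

1,925 cases

Q* = √(2DS/H) · √((H + b)/b)
   = √(2 × 55,550 × 452 / 15.2) · √((15.2 + 125) / 125)
   = 1,817.626 × 1.0591 ≈ 1,924.97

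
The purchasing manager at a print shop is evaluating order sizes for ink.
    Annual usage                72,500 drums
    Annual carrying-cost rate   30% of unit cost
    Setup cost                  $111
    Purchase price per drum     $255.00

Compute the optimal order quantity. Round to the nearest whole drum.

Holding cost per drum per year: H = 30% × $255 = $76.5000
2DS/H = 2·72,500·111/76.5 = 210,392.16
EOQ = √210,392.16 ≈ 458.69

459 drums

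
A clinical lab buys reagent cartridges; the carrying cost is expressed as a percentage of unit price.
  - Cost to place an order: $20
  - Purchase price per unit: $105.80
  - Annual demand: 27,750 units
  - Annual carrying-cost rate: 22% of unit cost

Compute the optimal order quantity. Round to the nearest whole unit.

218 units

Holding cost per unit per year: H = 22% × $105.8 = $23.2760
Optimal lot size Q* = (2 × 27,750 × $20 / $23.276)^½ ≈ 218.38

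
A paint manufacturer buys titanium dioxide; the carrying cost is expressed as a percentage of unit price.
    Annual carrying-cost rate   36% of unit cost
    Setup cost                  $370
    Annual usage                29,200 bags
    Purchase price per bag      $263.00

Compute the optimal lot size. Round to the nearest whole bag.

478 bags

H = i·C = 0.36 × $263 = $94.6800 per bag-year
2DS/H = 2·29,200·370/94.68 = 228,221.38
EOQ = √228,221.38 ≈ 477.73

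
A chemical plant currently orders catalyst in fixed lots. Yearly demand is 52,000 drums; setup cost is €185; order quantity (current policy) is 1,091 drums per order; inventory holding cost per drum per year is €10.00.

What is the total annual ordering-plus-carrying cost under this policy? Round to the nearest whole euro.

€14,273

Orders/yr = 52,000/1,091 = 47.663; ordering cost = 47.663 × €185 = €8,817.60
Average inventory = 1,091/2 = 545.5; holding cost = 545.5 × €10 = €5,455.00
Total = €8,817.60 + €5,455.00 = €14,272.60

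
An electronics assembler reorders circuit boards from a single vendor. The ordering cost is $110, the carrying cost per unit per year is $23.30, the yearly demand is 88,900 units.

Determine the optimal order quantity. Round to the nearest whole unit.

916 units

Optimal lot size Q* = (2 × 88,900 × $110 / $23.3)^½ ≈ 916.19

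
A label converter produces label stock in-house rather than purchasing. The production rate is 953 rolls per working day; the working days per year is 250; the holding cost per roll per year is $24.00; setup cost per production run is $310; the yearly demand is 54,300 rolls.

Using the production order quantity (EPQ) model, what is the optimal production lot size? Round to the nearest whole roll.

d = 54,300/250 = 217.2000 rolls/day;  effective holding cost H(1 − d/p) = 24·(1 − 217.2000/953) = 18.53012
Q* = √(2DS / H_eff) = √(2·54,300·310 / 18.53012) ≈ 1,347.90

1,348 rolls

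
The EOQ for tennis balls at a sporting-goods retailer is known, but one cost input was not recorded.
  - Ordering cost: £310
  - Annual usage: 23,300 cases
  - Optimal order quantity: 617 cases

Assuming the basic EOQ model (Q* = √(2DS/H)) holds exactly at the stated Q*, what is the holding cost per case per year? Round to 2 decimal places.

From Q* = √(2DS/H) ⇒ Q*² = 2DS/H.
H = 2DS / Q² = 2 × 23,300 × 310 / 617² = 37.9470

£37.95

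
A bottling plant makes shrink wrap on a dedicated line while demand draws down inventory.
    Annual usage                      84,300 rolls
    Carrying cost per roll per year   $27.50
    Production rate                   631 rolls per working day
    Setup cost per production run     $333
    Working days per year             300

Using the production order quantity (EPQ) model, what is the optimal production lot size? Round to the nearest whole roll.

1,919 rolls

Daily demand d = 84,300/300 = 281.000; p = 631; 1 − d/p = 0.55468
EPQ = √(2DS / (H(1 − d/p)))
    = √(2 × 84,300 × 333 / (27.5 × 0.55468)) ≈ 1,918.52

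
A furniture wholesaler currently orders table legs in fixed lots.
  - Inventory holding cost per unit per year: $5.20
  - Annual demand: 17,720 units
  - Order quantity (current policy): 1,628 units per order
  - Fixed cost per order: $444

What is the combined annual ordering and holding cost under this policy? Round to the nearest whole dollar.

Annual ordering cost = (D/Q)·S = (17,720/1,628) × 444 = $4,832.73
Annual holding cost  = (Q/2)·H = (1,628/2) × 5.2 = $4,232.80
Total = $4,832.73 + $4,232.80 = $9,065.53

$9,066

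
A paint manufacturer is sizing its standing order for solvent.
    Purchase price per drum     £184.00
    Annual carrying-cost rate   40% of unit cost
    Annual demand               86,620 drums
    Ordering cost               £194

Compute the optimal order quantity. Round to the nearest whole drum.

Carrying cost H = £184 × 40% = £73.6000/drum/yr
2DS/H = 2·86,620·194/73.6 = 456,638.04
EOQ = √456,638.04 ≈ 675.75

676 drums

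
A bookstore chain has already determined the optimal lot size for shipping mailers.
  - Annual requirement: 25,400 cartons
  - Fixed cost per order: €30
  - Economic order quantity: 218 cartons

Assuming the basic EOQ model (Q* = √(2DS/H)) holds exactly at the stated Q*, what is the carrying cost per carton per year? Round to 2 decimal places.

€32.07

Since Q* = (2DS/H)^½, squaring gives Q*²·H = 2DS.
H = 2DS / Q² = 2 × 25,400 × 30 / 218² = 32.0680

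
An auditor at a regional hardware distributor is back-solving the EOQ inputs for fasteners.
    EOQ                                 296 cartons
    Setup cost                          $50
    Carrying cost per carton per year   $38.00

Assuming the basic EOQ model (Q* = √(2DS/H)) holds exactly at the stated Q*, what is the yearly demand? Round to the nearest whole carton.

EOQ relation: Q² = 2DS/H, so rearrange for the unknown.
D = Q²H / (2S) = 296² × 38 / (2 × 50) = 33,294.08

33,294 cartons per year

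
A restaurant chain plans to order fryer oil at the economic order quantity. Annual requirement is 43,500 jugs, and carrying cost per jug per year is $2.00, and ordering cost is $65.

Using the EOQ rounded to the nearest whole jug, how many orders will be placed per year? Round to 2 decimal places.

Q* = √(2·D·S / H) = √(2·43,500·65 / 2) = √2,827,500.0 ≈ 1,681.52 → Q = 1,682
Orders per year = D/Q = 43,500 / 1,682 = 25.862

25.86 orders per year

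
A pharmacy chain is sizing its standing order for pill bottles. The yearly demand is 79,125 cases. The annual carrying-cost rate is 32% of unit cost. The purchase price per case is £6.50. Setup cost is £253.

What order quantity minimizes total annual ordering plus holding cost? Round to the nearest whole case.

4,387 cases

Carrying cost H = £6.5 × 32% = £2.0800/case/yr
Optimal lot size Q* = (2 × 79,125 × £253 / £2.08)^½ ≈ 4,387.33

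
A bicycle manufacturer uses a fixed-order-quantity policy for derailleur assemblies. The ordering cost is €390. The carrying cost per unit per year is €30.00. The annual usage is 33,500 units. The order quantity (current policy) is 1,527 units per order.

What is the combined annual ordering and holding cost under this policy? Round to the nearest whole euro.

Orders/yr = 33,500/1,527 = 21.938; ordering cost = 21.938 × €390 = €8,555.99
Average inventory = 1,527/2 = 763.5; holding cost = 763.5 × €30 = €22,905.00
Total = €8,555.99 + €22,905.00 = €31,460.99

€31,461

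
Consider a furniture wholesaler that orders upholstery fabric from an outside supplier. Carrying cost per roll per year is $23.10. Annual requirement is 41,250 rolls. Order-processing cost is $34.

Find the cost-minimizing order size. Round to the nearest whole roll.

348 rolls

EOQ = √(2DS/H) = √(2 × 41,250 × 34 / 23.1)
    = √(121,428.57) ≈ 348.47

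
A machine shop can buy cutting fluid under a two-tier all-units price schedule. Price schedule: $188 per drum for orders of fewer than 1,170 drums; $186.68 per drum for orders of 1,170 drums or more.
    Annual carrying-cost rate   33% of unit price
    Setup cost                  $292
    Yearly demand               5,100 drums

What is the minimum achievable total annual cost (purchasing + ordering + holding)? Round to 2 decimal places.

H₁ = 33%×$188 = $62.0400;  H₂ = 33%×$186.68 = $61.6044
EOQ₁ = √(2×5,100×292/62.0400) = 219.11  (< 1,170, feasible at tier 1)
EOQ₂ = √(2×5,100×292/61.6044) = 219.88  (< 1,170 → use Q = 1,170 at tier-2 price)
TC(tier 1 (EOQ₁), Q≈219.1) = $972,393.38
TC(tier 2, Q≈1,170.0) = $989,379.39
Minimum at tier 1 (EOQ₁): $972,393.38

$972,393.38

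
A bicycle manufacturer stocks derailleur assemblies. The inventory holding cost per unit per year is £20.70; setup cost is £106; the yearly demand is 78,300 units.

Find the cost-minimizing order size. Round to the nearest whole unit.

895 units

EOQ = √(2DS/H) = √(2 × 78,300 × 106 / 20.7)
    = √(801,913.04) ≈ 895.50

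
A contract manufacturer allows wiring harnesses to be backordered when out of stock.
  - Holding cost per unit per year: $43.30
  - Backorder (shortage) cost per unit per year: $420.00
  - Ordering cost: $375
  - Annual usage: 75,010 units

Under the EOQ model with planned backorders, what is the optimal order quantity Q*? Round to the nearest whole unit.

1,197 units

Basic EOQ = √(2·75,010·375/43.3) = 1,139.846
Backorder adjustment √((H+b)/b) = √((43.3+420)/420) = 1.0503
Q* = 1,139.846 × 1.0503 ≈ 1,197.16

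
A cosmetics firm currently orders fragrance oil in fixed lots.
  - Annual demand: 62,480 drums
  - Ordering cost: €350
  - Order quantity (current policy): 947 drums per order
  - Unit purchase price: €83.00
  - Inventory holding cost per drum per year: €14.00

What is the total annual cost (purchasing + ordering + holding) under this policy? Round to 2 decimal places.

€5,215,560.87

Ordering: D/Q × S = 62,480/947 × €350 = €23,091.87
Holding:  Q/2 × H = 947/2 × €14 = €6,629.00
Purchase cost = D·C = 62,480 × 83 = €5,185,840.00
Total = €23,091.87 + €6,629.00 + €5,185,840.00 = €5,215,560.87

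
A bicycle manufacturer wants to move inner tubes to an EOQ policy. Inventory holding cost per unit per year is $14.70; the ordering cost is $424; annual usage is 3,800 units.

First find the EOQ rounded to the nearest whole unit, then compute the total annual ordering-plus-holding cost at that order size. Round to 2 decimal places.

$6,882.54

EOQ = √(2DS/H) = √(2 × 3,800 × 424 / 14.7)
    = √(219,210.88) ≈ 468.20 → Q = 468 units
Annual ordering cost = (D/Q)·S = (3,800/468) × 424 = $3,442.74
Annual holding cost  = (Q/2)·H = (468/2) × 14.7 = $3,439.80
Total = $3,442.74 + $3,439.80 = $6,882.54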